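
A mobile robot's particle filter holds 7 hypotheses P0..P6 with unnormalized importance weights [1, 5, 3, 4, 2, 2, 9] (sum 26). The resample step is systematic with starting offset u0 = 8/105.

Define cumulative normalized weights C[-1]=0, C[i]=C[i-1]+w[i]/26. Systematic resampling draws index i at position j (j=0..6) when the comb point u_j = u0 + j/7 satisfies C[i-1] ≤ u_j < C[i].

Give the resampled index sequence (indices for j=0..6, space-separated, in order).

1 1 3 4 5 6 6

C = [1/26, 3/13, 9/26, 1/2, 15/26, 17/26, 1]
j=0: u_0=8/105 ∈ [1/26, 3/13) → index 1
j=1: u_1=23/105 ∈ [1/26, 3/13) → index 1
j=2: u_2=38/105 ∈ [9/26, 1/2) → index 3
j=3: u_3=53/105 ∈ [1/2, 15/26) → index 4
j=4: u_4=68/105 ∈ [15/26, 17/26) → index 5
j=5: u_5=83/105 ∈ [17/26, 1) → index 6
j=6: u_6=14/15 ∈ [17/26, 1) → index 6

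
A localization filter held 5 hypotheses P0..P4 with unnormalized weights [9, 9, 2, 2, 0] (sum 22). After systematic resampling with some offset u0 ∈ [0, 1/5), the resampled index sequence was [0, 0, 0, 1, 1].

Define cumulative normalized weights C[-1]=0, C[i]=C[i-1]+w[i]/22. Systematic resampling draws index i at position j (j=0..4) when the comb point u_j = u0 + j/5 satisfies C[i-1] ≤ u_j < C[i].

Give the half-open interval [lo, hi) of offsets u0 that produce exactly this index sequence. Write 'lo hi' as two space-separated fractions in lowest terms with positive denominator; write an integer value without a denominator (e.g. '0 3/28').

0 1/110

C = [9/22, 9/11, 10/11, 1, 1]
j=0 picked index 0: u0 ∈ [0, 9/22)
j=1 picked index 0: u0 ∈ [-1/5, 23/110)
j=2 picked index 0: u0 ∈ [-2/5, 1/110)
j=3 picked index 1: u0 ∈ [-21/110, 12/55)
j=4 picked index 1: u0 ∈ [-43/110, 1/55)
intersection: [0, 1/110)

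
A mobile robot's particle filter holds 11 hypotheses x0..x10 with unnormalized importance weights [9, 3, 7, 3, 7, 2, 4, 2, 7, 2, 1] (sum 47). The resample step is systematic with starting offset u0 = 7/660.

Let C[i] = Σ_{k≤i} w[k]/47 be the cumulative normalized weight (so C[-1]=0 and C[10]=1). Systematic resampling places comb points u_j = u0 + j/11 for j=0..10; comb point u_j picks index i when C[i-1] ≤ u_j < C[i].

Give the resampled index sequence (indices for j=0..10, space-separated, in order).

0 0 1 2 2 3 4 5 6 8 8

C = [9/47, 12/47, 19/47, 22/47, 29/47, 31/47, 35/47, 37/47, 44/47, 46/47, 1]
j=0: u_0=7/660 ∈ [0, 9/47) → index 0
j=1: u_1=67/660 ∈ [0, 9/47) → index 0
j=2: u_2=127/660 ∈ [9/47, 12/47) → index 1
j=3: u_3=17/60 ∈ [12/47, 19/47) → index 2
j=4: u_4=247/660 ∈ [12/47, 19/47) → index 2
j=5: u_5=307/660 ∈ [19/47, 22/47) → index 3
j=6: u_6=367/660 ∈ [22/47, 29/47) → index 4
j=7: u_7=427/660 ∈ [29/47, 31/47) → index 5
j=8: u_8=487/660 ∈ [31/47, 35/47) → index 6
j=9: u_9=547/660 ∈ [37/47, 44/47) → index 8
j=10: u_10=607/660 ∈ [37/47, 44/47) → index 8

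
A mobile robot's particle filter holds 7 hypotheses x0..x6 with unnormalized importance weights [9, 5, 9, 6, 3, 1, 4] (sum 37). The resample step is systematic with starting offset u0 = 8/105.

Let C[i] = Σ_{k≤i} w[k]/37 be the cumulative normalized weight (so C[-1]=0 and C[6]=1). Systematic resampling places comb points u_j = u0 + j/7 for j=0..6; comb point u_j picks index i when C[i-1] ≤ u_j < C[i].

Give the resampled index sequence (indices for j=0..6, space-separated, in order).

0 0 1 2 3 4 6

C = [9/37, 14/37, 23/37, 29/37, 32/37, 33/37, 1]
j=0: u_0=8/105 ∈ [0, 9/37) → index 0
j=1: u_1=23/105 ∈ [0, 9/37) → index 0
j=2: u_2=38/105 ∈ [9/37, 14/37) → index 1
j=3: u_3=53/105 ∈ [14/37, 23/37) → index 2
j=4: u_4=68/105 ∈ [23/37, 29/37) → index 3
j=5: u_5=83/105 ∈ [29/37, 32/37) → index 4
j=6: u_6=14/15 ∈ [33/37, 1) → index 6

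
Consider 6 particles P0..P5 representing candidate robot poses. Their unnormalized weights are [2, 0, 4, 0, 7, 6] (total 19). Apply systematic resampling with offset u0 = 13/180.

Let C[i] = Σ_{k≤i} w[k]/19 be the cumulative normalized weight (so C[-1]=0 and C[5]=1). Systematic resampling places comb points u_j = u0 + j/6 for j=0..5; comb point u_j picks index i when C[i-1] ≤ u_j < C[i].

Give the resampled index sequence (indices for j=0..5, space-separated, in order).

C = [2/19, 2/19, 6/19, 6/19, 13/19, 1]
j=0: u_0=13/180 ∈ [0, 2/19) → index 0
j=1: u_1=43/180 ∈ [2/19, 6/19) → index 2
j=2: u_2=73/180 ∈ [6/19, 13/19) → index 4
j=3: u_3=103/180 ∈ [6/19, 13/19) → index 4
j=4: u_4=133/180 ∈ [13/19, 1) → index 5
j=5: u_5=163/180 ∈ [13/19, 1) → index 5

0 2 4 4 5 5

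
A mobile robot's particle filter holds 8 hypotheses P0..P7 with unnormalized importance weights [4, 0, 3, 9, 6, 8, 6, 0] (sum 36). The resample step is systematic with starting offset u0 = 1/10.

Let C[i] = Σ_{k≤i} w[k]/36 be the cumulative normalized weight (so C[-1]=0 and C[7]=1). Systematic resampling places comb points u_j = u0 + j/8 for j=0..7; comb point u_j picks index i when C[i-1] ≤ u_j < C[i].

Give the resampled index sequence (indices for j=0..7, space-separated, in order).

C = [1/9, 1/9, 7/36, 4/9, 11/18, 5/6, 1, 1]
j=0: u_0=1/10 ∈ [0, 1/9) → index 0
j=1: u_1=9/40 ∈ [7/36, 4/9) → index 3
j=2: u_2=7/20 ∈ [7/36, 4/9) → index 3
j=3: u_3=19/40 ∈ [4/9, 11/18) → index 4
j=4: u_4=3/5 ∈ [4/9, 11/18) → index 4
j=5: u_5=29/40 ∈ [11/18, 5/6) → index 5
j=6: u_6=17/20 ∈ [5/6, 1) → index 6
j=7: u_7=39/40 ∈ [5/6, 1) → index 6

0 3 3 4 4 5 6 6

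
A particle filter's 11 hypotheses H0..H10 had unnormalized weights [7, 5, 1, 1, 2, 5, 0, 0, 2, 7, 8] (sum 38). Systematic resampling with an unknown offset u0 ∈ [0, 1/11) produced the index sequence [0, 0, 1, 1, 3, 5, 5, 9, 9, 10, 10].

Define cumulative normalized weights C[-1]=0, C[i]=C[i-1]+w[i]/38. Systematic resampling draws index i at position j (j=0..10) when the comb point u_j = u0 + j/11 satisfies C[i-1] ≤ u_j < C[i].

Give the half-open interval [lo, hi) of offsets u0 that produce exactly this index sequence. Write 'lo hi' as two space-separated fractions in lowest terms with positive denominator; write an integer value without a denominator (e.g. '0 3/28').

1/418 1/209

C = [7/38, 6/19, 13/38, 7/19, 8/19, 21/38, 21/38, 21/38, 23/38, 15/19, 1]
j=0 picked index 0: u0 ∈ [0, 7/38)
j=1 picked index 0: u0 ∈ [-1/11, 39/418)
j=2 picked index 1: u0 ∈ [1/418, 28/209)
j=3 picked index 1: u0 ∈ [-37/418, 9/209)
j=4 picked index 3: u0 ∈ [-9/418, 1/209)
j=5 picked index 5: u0 ∈ [-7/209, 41/418)
j=6 picked index 5: u0 ∈ [-26/209, 3/418)
j=7 picked index 9: u0 ∈ [-13/418, 32/209)
j=8 picked index 9: u0 ∈ [-51/418, 13/209)
j=9 picked index 10: u0 ∈ [-6/209, 2/11)
j=10 picked index 10: u0 ∈ [-25/209, 1/11)
intersection: [1/418, 1/209)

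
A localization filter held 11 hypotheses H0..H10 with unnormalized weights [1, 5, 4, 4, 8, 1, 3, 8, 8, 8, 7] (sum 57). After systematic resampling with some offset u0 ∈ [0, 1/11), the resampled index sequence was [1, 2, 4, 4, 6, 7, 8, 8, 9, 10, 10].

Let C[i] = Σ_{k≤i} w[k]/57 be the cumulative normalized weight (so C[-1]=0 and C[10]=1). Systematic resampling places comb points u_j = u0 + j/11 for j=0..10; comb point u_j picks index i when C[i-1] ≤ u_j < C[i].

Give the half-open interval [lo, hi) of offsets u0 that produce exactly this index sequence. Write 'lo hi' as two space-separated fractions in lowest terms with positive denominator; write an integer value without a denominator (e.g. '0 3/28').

40/627 53/627

C = [1/57, 2/19, 10/57, 14/57, 22/57, 23/57, 26/57, 34/57, 14/19, 50/57, 1]
j=0 picked index 1: u0 ∈ [1/57, 2/19)
j=1 picked index 2: u0 ∈ [3/209, 53/627)
j=2 picked index 4: u0 ∈ [40/627, 128/627)
j=3 picked index 4: u0 ∈ [-17/627, 71/627)
j=4 picked index 6: u0 ∈ [25/627, 58/627)
j=5 picked index 7: u0 ∈ [1/627, 89/627)
j=6 picked index 8: u0 ∈ [32/627, 40/209)
j=7 picked index 8: u0 ∈ [-25/627, 21/209)
j=8 picked index 9: u0 ∈ [2/209, 94/627)
j=9 picked index 10: u0 ∈ [37/627, 2/11)
j=10 picked index 10: u0 ∈ [-20/627, 1/11)
intersection: [40/627, 53/627)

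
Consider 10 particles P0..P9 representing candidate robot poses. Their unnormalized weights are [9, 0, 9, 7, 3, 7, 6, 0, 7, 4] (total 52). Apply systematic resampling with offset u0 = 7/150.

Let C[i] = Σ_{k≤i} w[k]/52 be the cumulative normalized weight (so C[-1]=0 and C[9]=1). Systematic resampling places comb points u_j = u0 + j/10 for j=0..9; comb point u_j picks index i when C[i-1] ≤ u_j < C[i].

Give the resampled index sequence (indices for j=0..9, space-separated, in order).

C = [9/52, 9/52, 9/26, 25/52, 7/13, 35/52, 41/52, 41/52, 12/13, 1]
j=0: u_0=7/150 ∈ [0, 9/52) → index 0
j=1: u_1=11/75 ∈ [0, 9/52) → index 0
j=2: u_2=37/150 ∈ [9/52, 9/26) → index 2
j=3: u_3=26/75 ∈ [9/26, 25/52) → index 3
j=4: u_4=67/150 ∈ [9/26, 25/52) → index 3
j=5: u_5=41/75 ∈ [7/13, 35/52) → index 5
j=6: u_6=97/150 ∈ [7/13, 35/52) → index 5
j=7: u_7=56/75 ∈ [35/52, 41/52) → index 6
j=8: u_8=127/150 ∈ [41/52, 12/13) → index 8
j=9: u_9=71/75 ∈ [12/13, 1) → index 9

0 0 2 3 3 5 5 6 8 9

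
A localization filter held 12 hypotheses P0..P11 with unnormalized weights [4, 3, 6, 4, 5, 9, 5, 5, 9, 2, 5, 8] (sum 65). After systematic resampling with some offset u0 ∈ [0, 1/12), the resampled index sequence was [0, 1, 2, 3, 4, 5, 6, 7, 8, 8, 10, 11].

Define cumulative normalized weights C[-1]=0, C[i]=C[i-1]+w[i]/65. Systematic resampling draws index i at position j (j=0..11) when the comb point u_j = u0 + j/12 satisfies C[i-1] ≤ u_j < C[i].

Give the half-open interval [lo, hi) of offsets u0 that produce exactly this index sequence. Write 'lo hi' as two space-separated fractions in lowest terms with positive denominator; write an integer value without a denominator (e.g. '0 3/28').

0 1/195

C = [4/65, 7/65, 1/5, 17/65, 22/65, 31/65, 36/65, 41/65, 10/13, 4/5, 57/65, 1]
j=0 picked index 0: u0 ∈ [0, 4/65)
j=1 picked index 1: u0 ∈ [-17/780, 19/780)
j=2 picked index 2: u0 ∈ [-23/390, 1/30)
j=3 picked index 3: u0 ∈ [-1/20, 3/260)
j=4 picked index 4: u0 ∈ [-14/195, 1/195)
j=5 picked index 5: u0 ∈ [-61/780, 47/780)
j=6 picked index 6: u0 ∈ [-3/130, 7/130)
j=7 picked index 7: u0 ∈ [-23/780, 37/780)
j=8 picked index 8: u0 ∈ [-7/195, 4/39)
j=9 picked index 8: u0 ∈ [-31/260, 1/52)
j=10 picked index 10: u0 ∈ [-1/30, 17/390)
j=11 picked index 11: u0 ∈ [-31/780, 1/12)
intersection: [0, 1/195)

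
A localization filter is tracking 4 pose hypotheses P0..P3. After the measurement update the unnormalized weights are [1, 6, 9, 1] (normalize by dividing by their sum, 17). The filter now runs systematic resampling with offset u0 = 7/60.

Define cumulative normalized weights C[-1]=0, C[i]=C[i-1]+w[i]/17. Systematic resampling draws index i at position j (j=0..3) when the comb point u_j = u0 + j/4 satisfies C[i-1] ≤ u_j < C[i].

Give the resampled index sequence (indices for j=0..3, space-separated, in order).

1 1 2 2

C = [1/17, 7/17, 16/17, 1]
j=0: u_0=7/60 ∈ [1/17, 7/17) → index 1
j=1: u_1=11/30 ∈ [1/17, 7/17) → index 1
j=2: u_2=37/60 ∈ [7/17, 16/17) → index 2
j=3: u_3=13/15 ∈ [7/17, 16/17) → index 2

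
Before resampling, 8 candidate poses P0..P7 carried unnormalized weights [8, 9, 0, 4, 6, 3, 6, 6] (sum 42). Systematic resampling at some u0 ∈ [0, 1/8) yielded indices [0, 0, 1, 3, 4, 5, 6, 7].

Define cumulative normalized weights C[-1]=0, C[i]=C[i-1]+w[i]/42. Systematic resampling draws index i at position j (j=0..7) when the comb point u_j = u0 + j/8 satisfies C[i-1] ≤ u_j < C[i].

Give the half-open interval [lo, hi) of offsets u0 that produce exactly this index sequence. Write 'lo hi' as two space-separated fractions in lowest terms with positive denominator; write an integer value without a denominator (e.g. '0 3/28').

C = [4/21, 17/42, 17/42, 1/2, 9/14, 5/7, 6/7, 1]
j=0 picked index 0: u0 ∈ [0, 4/21)
j=1 picked index 0: u0 ∈ [-1/8, 11/168)
j=2 picked index 1: u0 ∈ [-5/84, 13/84)
j=3 picked index 3: u0 ∈ [5/168, 1/8)
j=4 picked index 4: u0 ∈ [0, 1/7)
j=5 picked index 5: u0 ∈ [1/56, 5/56)
j=6 picked index 6: u0 ∈ [-1/28, 3/28)
j=7 picked index 7: u0 ∈ [-1/56, 1/8)
intersection: [5/168, 11/168)

5/168 11/168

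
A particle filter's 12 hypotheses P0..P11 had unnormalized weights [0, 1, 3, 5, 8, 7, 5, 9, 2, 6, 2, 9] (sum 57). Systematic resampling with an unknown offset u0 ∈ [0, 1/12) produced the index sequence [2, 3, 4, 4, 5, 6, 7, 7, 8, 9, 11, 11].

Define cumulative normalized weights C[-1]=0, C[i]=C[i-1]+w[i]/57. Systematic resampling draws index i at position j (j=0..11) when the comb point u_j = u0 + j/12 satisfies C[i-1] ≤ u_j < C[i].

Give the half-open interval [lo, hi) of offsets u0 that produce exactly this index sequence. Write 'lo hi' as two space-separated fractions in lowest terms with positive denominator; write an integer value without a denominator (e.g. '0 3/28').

C = [0, 1/57, 4/57, 3/19, 17/57, 8/19, 29/57, 2/3, 40/57, 46/57, 16/19, 1]
j=0 picked index 2: u0 ∈ [1/57, 4/57)
j=1 picked index 3: u0 ∈ [-1/76, 17/228)
j=2 picked index 4: u0 ∈ [-1/114, 5/38)
j=3 picked index 4: u0 ∈ [-7/76, 11/228)
j=4 picked index 5: u0 ∈ [-2/57, 5/57)
j=5 picked index 6: u0 ∈ [1/228, 7/76)
j=6 picked index 7: u0 ∈ [1/114, 1/6)
j=7 picked index 7: u0 ∈ [-17/228, 1/12)
j=8 picked index 8: u0 ∈ [0, 2/57)
j=9 picked index 9: u0 ∈ [-11/228, 13/228)
j=10 picked index 11: u0 ∈ [1/114, 1/6)
j=11 picked index 11: u0 ∈ [-17/228, 1/12)
intersection: [1/57, 2/57)

1/57 2/57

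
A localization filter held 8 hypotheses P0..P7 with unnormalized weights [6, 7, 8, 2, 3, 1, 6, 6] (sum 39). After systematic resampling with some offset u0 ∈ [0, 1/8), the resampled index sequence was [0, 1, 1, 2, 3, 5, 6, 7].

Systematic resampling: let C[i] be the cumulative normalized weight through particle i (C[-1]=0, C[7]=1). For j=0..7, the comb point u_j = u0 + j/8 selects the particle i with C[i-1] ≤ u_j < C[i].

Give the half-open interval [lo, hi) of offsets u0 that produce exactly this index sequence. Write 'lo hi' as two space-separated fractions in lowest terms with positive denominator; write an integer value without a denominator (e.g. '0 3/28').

1/24 7/104

C = [2/13, 1/3, 7/13, 23/39, 2/3, 9/13, 11/13, 1]
j=0 picked index 0: u0 ∈ [0, 2/13)
j=1 picked index 1: u0 ∈ [3/104, 5/24)
j=2 picked index 1: u0 ∈ [-5/52, 1/12)
j=3 picked index 2: u0 ∈ [-1/24, 17/104)
j=4 picked index 3: u0 ∈ [1/26, 7/78)
j=5 picked index 5: u0 ∈ [1/24, 7/104)
j=6 picked index 6: u0 ∈ [-3/52, 5/52)
j=7 picked index 7: u0 ∈ [-3/104, 1/8)
intersection: [1/24, 7/104)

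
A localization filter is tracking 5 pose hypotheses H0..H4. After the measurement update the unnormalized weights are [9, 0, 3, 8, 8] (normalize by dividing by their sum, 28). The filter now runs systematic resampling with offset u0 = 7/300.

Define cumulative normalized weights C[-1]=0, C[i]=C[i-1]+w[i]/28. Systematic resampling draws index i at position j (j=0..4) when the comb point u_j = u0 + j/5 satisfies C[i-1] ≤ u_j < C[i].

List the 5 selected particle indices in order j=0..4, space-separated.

C = [9/28, 9/28, 3/7, 5/7, 1]
j=0: u_0=7/300 ∈ [0, 9/28) → index 0
j=1: u_1=67/300 ∈ [0, 9/28) → index 0
j=2: u_2=127/300 ∈ [9/28, 3/7) → index 2
j=3: u_3=187/300 ∈ [3/7, 5/7) → index 3
j=4: u_4=247/300 ∈ [5/7, 1) → index 4

0 0 2 3 4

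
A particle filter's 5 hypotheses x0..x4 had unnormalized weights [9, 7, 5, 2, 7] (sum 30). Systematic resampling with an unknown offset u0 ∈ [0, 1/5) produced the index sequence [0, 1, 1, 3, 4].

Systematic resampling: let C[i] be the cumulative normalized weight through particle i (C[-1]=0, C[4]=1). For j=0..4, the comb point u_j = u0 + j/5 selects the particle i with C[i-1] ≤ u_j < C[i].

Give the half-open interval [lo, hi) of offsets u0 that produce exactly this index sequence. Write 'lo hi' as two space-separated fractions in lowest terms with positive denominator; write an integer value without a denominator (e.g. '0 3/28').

C = [3/10, 8/15, 7/10, 23/30, 1]
j=0 picked index 0: u0 ∈ [0, 3/10)
j=1 picked index 1: u0 ∈ [1/10, 1/3)
j=2 picked index 1: u0 ∈ [-1/10, 2/15)
j=3 picked index 3: u0 ∈ [1/10, 1/6)
j=4 picked index 4: u0 ∈ [-1/30, 1/5)
intersection: [1/10, 2/15)

1/10 2/15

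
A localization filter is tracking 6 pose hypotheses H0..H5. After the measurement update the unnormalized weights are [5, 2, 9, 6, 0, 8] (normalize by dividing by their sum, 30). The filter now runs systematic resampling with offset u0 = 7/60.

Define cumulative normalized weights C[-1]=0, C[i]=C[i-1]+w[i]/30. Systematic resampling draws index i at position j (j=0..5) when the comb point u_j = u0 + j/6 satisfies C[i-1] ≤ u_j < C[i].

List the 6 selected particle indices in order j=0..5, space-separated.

C = [1/6, 7/30, 8/15, 11/15, 11/15, 1]
j=0: u_0=7/60 ∈ [0, 1/6) → index 0
j=1: u_1=17/60 ∈ [7/30, 8/15) → index 2
j=2: u_2=9/20 ∈ [7/30, 8/15) → index 2
j=3: u_3=37/60 ∈ [8/15, 11/15) → index 3
j=4: u_4=47/60 ∈ [11/15, 1) → index 5
j=5: u_5=19/20 ∈ [11/15, 1) → index 5

0 2 2 3 5 5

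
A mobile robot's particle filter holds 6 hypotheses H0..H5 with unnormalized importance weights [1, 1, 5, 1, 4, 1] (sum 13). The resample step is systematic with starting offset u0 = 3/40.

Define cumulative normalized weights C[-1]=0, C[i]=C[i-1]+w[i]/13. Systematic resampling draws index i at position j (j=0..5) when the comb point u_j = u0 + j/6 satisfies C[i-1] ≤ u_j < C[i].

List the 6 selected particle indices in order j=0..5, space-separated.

C = [1/13, 2/13, 7/13, 8/13, 12/13, 1]
j=0: u_0=3/40 ∈ [0, 1/13) → index 0
j=1: u_1=29/120 ∈ [2/13, 7/13) → index 2
j=2: u_2=49/120 ∈ [2/13, 7/13) → index 2
j=3: u_3=23/40 ∈ [7/13, 8/13) → index 3
j=4: u_4=89/120 ∈ [8/13, 12/13) → index 4
j=5: u_5=109/120 ∈ [8/13, 12/13) → index 4

0 2 2 3 4 4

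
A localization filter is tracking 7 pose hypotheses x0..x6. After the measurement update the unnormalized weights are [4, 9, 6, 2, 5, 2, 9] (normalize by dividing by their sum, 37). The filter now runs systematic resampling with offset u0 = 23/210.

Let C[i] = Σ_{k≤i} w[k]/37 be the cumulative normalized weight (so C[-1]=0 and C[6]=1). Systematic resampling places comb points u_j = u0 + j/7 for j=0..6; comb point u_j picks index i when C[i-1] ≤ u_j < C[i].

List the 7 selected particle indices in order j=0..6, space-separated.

1 1 2 3 4 6 6

C = [4/37, 13/37, 19/37, 21/37, 26/37, 28/37, 1]
j=0: u_0=23/210 ∈ [4/37, 13/37) → index 1
j=1: u_1=53/210 ∈ [4/37, 13/37) → index 1
j=2: u_2=83/210 ∈ [13/37, 19/37) → index 2
j=3: u_3=113/210 ∈ [19/37, 21/37) → index 3
j=4: u_4=143/210 ∈ [21/37, 26/37) → index 4
j=5: u_5=173/210 ∈ [28/37, 1) → index 6
j=6: u_6=29/30 ∈ [28/37, 1) → index 6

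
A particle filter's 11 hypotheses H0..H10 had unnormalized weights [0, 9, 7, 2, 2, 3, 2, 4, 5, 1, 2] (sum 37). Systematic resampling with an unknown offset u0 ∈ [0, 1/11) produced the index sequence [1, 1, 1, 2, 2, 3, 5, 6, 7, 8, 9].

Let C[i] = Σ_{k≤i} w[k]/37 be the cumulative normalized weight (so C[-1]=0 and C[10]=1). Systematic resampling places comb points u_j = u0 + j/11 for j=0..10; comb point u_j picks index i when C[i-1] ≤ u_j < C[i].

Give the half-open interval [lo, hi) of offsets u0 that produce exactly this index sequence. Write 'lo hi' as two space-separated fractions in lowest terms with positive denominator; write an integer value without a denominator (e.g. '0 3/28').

4/407 13/407

C = [0, 9/37, 16/37, 18/37, 20/37, 23/37, 25/37, 29/37, 34/37, 35/37, 1]
j=0 picked index 1: u0 ∈ [0, 9/37)
j=1 picked index 1: u0 ∈ [-1/11, 62/407)
j=2 picked index 1: u0 ∈ [-2/11, 25/407)
j=3 picked index 2: u0 ∈ [-12/407, 65/407)
j=4 picked index 2: u0 ∈ [-49/407, 28/407)
j=5 picked index 3: u0 ∈ [-9/407, 13/407)
j=6 picked index 5: u0 ∈ [-2/407, 31/407)
j=7 picked index 6: u0 ∈ [-6/407, 16/407)
j=8 picked index 7: u0 ∈ [-21/407, 23/407)
j=9 picked index 8: u0 ∈ [-14/407, 41/407)
j=10 picked index 9: u0 ∈ [4/407, 15/407)
intersection: [4/407, 13/407)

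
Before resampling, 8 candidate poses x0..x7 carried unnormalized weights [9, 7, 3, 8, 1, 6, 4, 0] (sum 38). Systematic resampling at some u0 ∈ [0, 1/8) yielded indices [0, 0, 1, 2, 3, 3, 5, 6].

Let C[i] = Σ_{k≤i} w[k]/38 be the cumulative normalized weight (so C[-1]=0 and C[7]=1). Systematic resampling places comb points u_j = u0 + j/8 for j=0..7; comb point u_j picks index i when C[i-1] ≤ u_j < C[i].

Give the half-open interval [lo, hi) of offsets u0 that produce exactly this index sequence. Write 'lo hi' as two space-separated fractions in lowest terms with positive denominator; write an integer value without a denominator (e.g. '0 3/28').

7/152 13/152

C = [9/38, 8/19, 1/2, 27/38, 14/19, 17/19, 1, 1]
j=0 picked index 0: u0 ∈ [0, 9/38)
j=1 picked index 0: u0 ∈ [-1/8, 17/152)
j=2 picked index 1: u0 ∈ [-1/76, 13/76)
j=3 picked index 2: u0 ∈ [7/152, 1/8)
j=4 picked index 3: u0 ∈ [0, 4/19)
j=5 picked index 3: u0 ∈ [-1/8, 13/152)
j=6 picked index 5: u0 ∈ [-1/76, 11/76)
j=7 picked index 6: u0 ∈ [3/152, 1/8)
intersection: [7/152, 13/152)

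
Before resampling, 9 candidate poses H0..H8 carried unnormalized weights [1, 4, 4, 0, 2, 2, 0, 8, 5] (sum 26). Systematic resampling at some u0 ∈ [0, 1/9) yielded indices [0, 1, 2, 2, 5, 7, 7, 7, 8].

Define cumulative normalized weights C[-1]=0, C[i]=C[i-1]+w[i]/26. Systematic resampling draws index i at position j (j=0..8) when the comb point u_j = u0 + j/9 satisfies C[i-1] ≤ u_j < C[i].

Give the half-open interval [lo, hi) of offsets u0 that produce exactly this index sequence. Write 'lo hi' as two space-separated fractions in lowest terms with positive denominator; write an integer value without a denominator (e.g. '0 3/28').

0 1/78

C = [1/26, 5/26, 9/26, 9/26, 11/26, 1/2, 1/2, 21/26, 1]
j=0 picked index 0: u0 ∈ [0, 1/26)
j=1 picked index 1: u0 ∈ [-17/234, 19/234)
j=2 picked index 2: u0 ∈ [-7/234, 29/234)
j=3 picked index 2: u0 ∈ [-11/78, 1/78)
j=4 picked index 5: u0 ∈ [-5/234, 1/18)
j=5 picked index 7: u0 ∈ [-1/18, 59/234)
j=6 picked index 7: u0 ∈ [-1/6, 11/78)
j=7 picked index 7: u0 ∈ [-5/18, 7/234)
j=8 picked index 8: u0 ∈ [-19/234, 1/9)
intersection: [0, 1/78)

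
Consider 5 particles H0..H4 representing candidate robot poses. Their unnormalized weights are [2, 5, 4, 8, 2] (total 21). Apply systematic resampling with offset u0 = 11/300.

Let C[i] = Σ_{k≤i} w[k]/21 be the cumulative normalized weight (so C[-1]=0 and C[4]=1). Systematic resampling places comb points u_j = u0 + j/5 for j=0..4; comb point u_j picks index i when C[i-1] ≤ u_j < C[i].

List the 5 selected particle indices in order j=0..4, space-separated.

0 1 2 3 3

C = [2/21, 1/3, 11/21, 19/21, 1]
j=0: u_0=11/300 ∈ [0, 2/21) → index 0
j=1: u_1=71/300 ∈ [2/21, 1/3) → index 1
j=2: u_2=131/300 ∈ [1/3, 11/21) → index 2
j=3: u_3=191/300 ∈ [11/21, 19/21) → index 3
j=4: u_4=251/300 ∈ [11/21, 19/21) → index 3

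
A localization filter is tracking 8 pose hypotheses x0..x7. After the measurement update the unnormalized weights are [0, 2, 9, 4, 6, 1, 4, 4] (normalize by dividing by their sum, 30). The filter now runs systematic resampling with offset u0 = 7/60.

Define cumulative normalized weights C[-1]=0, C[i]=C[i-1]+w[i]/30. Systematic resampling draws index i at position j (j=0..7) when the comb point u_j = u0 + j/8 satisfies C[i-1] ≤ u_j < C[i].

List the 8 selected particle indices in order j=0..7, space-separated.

2 2 3 3 4 6 7 7

C = [0, 1/15, 11/30, 1/2, 7/10, 11/15, 13/15, 1]
j=0: u_0=7/60 ∈ [1/15, 11/30) → index 2
j=1: u_1=29/120 ∈ [1/15, 11/30) → index 2
j=2: u_2=11/30 ∈ [11/30, 1/2) → index 3
j=3: u_3=59/120 ∈ [11/30, 1/2) → index 3
j=4: u_4=37/60 ∈ [1/2, 7/10) → index 4
j=5: u_5=89/120 ∈ [11/15, 13/15) → index 6
j=6: u_6=13/15 ∈ [13/15, 1) → index 7
j=7: u_7=119/120 ∈ [13/15, 1) → index 7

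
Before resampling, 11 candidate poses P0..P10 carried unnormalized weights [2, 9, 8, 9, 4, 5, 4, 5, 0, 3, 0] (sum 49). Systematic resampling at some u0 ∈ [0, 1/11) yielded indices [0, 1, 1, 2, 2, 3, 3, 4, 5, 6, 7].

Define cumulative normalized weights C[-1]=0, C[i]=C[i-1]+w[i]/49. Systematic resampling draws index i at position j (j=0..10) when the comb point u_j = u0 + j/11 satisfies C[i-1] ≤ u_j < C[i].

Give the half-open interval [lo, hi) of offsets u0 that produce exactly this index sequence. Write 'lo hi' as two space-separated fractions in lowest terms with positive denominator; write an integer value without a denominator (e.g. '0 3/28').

C = [2/49, 11/49, 19/49, 4/7, 32/49, 37/49, 41/49, 46/49, 46/49, 1, 1]
j=0 picked index 0: u0 ∈ [0, 2/49)
j=1 picked index 1: u0 ∈ [-27/539, 72/539)
j=2 picked index 1: u0 ∈ [-76/539, 23/539)
j=3 picked index 2: u0 ∈ [-26/539, 62/539)
j=4 picked index 2: u0 ∈ [-75/539, 13/539)
j=5 picked index 3: u0 ∈ [-36/539, 9/77)
j=6 picked index 3: u0 ∈ [-85/539, 2/77)
j=7 picked index 4: u0 ∈ [-5/77, 9/539)
j=8 picked index 5: u0 ∈ [-40/539, 15/539)
j=9 picked index 6: u0 ∈ [-34/539, 10/539)
j=10 picked index 7: u0 ∈ [-39/539, 16/539)
intersection: [0, 9/539)

0 9/539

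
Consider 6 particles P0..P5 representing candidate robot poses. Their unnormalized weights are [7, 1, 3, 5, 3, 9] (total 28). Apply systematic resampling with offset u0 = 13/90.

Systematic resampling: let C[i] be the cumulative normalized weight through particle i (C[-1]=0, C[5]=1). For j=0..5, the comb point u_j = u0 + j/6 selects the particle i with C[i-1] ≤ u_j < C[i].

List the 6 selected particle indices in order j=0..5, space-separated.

C = [1/4, 2/7, 11/28, 4/7, 19/28, 1]
j=0: u_0=13/90 ∈ [0, 1/4) → index 0
j=1: u_1=14/45 ∈ [2/7, 11/28) → index 2
j=2: u_2=43/90 ∈ [11/28, 4/7) → index 3
j=3: u_3=29/45 ∈ [4/7, 19/28) → index 4
j=4: u_4=73/90 ∈ [19/28, 1) → index 5
j=5: u_5=44/45 ∈ [19/28, 1) → index 5

0 2 3 4 5 5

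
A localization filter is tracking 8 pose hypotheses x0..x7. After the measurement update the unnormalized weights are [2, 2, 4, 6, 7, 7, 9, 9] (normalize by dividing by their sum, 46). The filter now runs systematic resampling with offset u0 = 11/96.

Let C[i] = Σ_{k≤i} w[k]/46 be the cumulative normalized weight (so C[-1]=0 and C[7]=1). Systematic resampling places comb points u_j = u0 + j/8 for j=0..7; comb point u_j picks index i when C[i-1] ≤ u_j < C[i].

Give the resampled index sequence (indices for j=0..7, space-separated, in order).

2 3 4 5 6 6 7 7

C = [1/23, 2/23, 4/23, 7/23, 21/46, 14/23, 37/46, 1]
j=0: u_0=11/96 ∈ [2/23, 4/23) → index 2
j=1: u_1=23/96 ∈ [4/23, 7/23) → index 3
j=2: u_2=35/96 ∈ [7/23, 21/46) → index 4
j=3: u_3=47/96 ∈ [21/46, 14/23) → index 5
j=4: u_4=59/96 ∈ [14/23, 37/46) → index 6
j=5: u_5=71/96 ∈ [14/23, 37/46) → index 6
j=6: u_6=83/96 ∈ [37/46, 1) → index 7
j=7: u_7=95/96 ∈ [37/46, 1) → index 7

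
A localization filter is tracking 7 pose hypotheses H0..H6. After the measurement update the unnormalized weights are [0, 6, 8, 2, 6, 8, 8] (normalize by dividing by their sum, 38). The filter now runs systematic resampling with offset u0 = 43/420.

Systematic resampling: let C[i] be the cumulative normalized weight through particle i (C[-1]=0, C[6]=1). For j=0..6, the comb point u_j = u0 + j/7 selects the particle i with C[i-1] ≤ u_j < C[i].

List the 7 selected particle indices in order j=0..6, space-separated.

1 2 3 4 5 6 6

C = [0, 3/19, 7/19, 8/19, 11/19, 15/19, 1]
j=0: u_0=43/420 ∈ [0, 3/19) → index 1
j=1: u_1=103/420 ∈ [3/19, 7/19) → index 2
j=2: u_2=163/420 ∈ [7/19, 8/19) → index 3
j=3: u_3=223/420 ∈ [8/19, 11/19) → index 4
j=4: u_4=283/420 ∈ [11/19, 15/19) → index 5
j=5: u_5=49/60 ∈ [15/19, 1) → index 6
j=6: u_6=403/420 ∈ [15/19, 1) → index 6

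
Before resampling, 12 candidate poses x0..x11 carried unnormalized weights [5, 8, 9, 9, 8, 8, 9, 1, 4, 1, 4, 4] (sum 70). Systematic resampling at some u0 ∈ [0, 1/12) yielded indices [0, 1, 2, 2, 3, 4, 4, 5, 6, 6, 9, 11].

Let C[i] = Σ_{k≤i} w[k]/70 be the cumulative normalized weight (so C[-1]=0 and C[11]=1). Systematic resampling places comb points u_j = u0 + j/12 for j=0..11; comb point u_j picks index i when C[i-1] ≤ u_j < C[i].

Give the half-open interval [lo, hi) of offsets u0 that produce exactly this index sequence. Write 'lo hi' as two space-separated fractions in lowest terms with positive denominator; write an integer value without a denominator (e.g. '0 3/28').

C = [1/14, 13/70, 11/35, 31/70, 39/70, 47/70, 4/5, 57/70, 61/70, 31/35, 33/35, 1]
j=0 picked index 0: u0 ∈ [0, 1/14)
j=1 picked index 1: u0 ∈ [-1/84, 43/420)
j=2 picked index 2: u0 ∈ [2/105, 31/210)
j=3 picked index 2: u0 ∈ [-9/140, 9/140)
j=4 picked index 3: u0 ∈ [-2/105, 23/210)
j=5 picked index 4: u0 ∈ [11/420, 59/420)
j=6 picked index 4: u0 ∈ [-2/35, 2/35)
j=7 picked index 5: u0 ∈ [-11/420, 37/420)
j=8 picked index 6: u0 ∈ [1/210, 2/15)
j=9 picked index 6: u0 ∈ [-11/140, 1/20)
j=10 picked index 9: u0 ∈ [4/105, 11/210)
j=11 picked index 11: u0 ∈ [11/420, 1/12)
intersection: [4/105, 1/20)

4/105 1/20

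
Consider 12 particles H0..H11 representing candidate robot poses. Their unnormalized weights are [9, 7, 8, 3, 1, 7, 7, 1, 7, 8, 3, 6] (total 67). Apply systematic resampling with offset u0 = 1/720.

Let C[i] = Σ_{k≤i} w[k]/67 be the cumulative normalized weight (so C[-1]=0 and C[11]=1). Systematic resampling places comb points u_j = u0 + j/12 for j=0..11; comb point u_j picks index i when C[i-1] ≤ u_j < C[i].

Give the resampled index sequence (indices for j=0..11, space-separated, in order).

C = [9/67, 16/67, 24/67, 27/67, 28/67, 35/67, 42/67, 43/67, 50/67, 58/67, 61/67, 1]
j=0: u_0=1/720 ∈ [0, 9/67) → index 0
j=1: u_1=61/720 ∈ [0, 9/67) → index 0
j=2: u_2=121/720 ∈ [9/67, 16/67) → index 1
j=3: u_3=181/720 ∈ [16/67, 24/67) → index 2
j=4: u_4=241/720 ∈ [16/67, 24/67) → index 2
j=5: u_5=301/720 ∈ [28/67, 35/67) → index 5
j=6: u_6=361/720 ∈ [28/67, 35/67) → index 5
j=7: u_7=421/720 ∈ [35/67, 42/67) → index 6
j=8: u_8=481/720 ∈ [43/67, 50/67) → index 8
j=9: u_9=541/720 ∈ [50/67, 58/67) → index 9
j=10: u_10=601/720 ∈ [50/67, 58/67) → index 9
j=11: u_11=661/720 ∈ [61/67, 1) → index 11

0 0 1 2 2 5 5 6 8 9 9 11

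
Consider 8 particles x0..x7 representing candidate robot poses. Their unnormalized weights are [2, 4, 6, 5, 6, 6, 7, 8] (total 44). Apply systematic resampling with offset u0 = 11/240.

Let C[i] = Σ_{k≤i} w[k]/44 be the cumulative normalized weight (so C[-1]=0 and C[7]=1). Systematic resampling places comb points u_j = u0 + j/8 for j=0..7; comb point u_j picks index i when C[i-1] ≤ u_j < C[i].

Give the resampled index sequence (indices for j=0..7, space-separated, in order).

C = [1/22, 3/22, 3/11, 17/44, 23/44, 29/44, 9/11, 1]
j=0: u_0=11/240 ∈ [1/22, 3/22) → index 1
j=1: u_1=41/240 ∈ [3/22, 3/11) → index 2
j=2: u_2=71/240 ∈ [3/11, 17/44) → index 3
j=3: u_3=101/240 ∈ [17/44, 23/44) → index 4
j=4: u_4=131/240 ∈ [23/44, 29/44) → index 5
j=5: u_5=161/240 ∈ [29/44, 9/11) → index 6
j=6: u_6=191/240 ∈ [29/44, 9/11) → index 6
j=7: u_7=221/240 ∈ [9/11, 1) → index 7

1 2 3 4 5 6 6 7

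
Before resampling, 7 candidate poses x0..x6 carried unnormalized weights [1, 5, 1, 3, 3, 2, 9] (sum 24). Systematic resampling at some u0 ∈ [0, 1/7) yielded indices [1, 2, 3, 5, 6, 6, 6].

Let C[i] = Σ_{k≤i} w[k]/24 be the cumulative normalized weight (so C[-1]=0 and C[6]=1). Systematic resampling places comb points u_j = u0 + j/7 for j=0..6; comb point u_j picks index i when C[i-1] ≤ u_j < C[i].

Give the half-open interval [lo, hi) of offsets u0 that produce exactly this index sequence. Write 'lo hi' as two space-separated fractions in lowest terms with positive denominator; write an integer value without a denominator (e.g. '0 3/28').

19/168 11/84

C = [1/24, 1/4, 7/24, 5/12, 13/24, 5/8, 1]
j=0 picked index 1: u0 ∈ [1/24, 1/4)
j=1 picked index 2: u0 ∈ [3/28, 25/168)
j=2 picked index 3: u0 ∈ [1/168, 11/84)
j=3 picked index 5: u0 ∈ [19/168, 11/56)
j=4 picked index 6: u0 ∈ [3/56, 3/7)
j=5 picked index 6: u0 ∈ [-5/56, 2/7)
j=6 picked index 6: u0 ∈ [-13/56, 1/7)
intersection: [19/168, 11/84)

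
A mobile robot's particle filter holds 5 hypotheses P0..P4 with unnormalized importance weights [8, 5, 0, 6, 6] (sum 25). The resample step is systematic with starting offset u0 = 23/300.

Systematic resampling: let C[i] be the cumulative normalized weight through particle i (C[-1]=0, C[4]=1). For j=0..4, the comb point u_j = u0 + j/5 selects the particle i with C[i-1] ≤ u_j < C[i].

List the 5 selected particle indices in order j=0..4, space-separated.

0 0 1 3 4

C = [8/25, 13/25, 13/25, 19/25, 1]
j=0: u_0=23/300 ∈ [0, 8/25) → index 0
j=1: u_1=83/300 ∈ [0, 8/25) → index 0
j=2: u_2=143/300 ∈ [8/25, 13/25) → index 1
j=3: u_3=203/300 ∈ [13/25, 19/25) → index 3
j=4: u_4=263/300 ∈ [19/25, 1) → index 4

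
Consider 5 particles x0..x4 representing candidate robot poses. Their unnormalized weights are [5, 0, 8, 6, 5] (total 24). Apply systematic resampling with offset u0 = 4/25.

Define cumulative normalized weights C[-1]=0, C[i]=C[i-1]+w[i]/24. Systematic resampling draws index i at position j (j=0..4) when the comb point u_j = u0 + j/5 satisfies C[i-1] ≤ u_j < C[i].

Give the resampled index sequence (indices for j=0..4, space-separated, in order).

0 2 3 3 4

C = [5/24, 5/24, 13/24, 19/24, 1]
j=0: u_0=4/25 ∈ [0, 5/24) → index 0
j=1: u_1=9/25 ∈ [5/24, 13/24) → index 2
j=2: u_2=14/25 ∈ [13/24, 19/24) → index 3
j=3: u_3=19/25 ∈ [13/24, 19/24) → index 3
j=4: u_4=24/25 ∈ [19/24, 1) → index 4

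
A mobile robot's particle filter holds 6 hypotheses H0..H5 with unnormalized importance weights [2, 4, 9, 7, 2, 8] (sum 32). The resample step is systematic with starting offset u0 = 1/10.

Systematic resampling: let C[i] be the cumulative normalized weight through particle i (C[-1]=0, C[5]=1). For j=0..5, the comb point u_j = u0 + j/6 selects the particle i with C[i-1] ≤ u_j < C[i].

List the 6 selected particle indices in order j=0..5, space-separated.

C = [1/16, 3/16, 15/32, 11/16, 3/4, 1]
j=0: u_0=1/10 ∈ [1/16, 3/16) → index 1
j=1: u_1=4/15 ∈ [3/16, 15/32) → index 2
j=2: u_2=13/30 ∈ [3/16, 15/32) → index 2
j=3: u_3=3/5 ∈ [15/32, 11/16) → index 3
j=4: u_4=23/30 ∈ [3/4, 1) → index 5
j=5: u_5=14/15 ∈ [3/4, 1) → index 5

1 2 2 3 5 5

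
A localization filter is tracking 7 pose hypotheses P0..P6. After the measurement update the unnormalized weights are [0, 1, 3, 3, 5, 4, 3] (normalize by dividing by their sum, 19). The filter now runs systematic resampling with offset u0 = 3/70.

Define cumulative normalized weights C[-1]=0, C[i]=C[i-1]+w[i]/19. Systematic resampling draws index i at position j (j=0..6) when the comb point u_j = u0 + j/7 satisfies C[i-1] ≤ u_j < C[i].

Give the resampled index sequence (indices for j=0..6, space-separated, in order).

1 2 3 4 4 5 6

C = [0, 1/19, 4/19, 7/19, 12/19, 16/19, 1]
j=0: u_0=3/70 ∈ [0, 1/19) → index 1
j=1: u_1=13/70 ∈ [1/19, 4/19) → index 2
j=2: u_2=23/70 ∈ [4/19, 7/19) → index 3
j=3: u_3=33/70 ∈ [7/19, 12/19) → index 4
j=4: u_4=43/70 ∈ [7/19, 12/19) → index 4
j=5: u_5=53/70 ∈ [12/19, 16/19) → index 5
j=6: u_6=9/10 ∈ [16/19, 1) → index 6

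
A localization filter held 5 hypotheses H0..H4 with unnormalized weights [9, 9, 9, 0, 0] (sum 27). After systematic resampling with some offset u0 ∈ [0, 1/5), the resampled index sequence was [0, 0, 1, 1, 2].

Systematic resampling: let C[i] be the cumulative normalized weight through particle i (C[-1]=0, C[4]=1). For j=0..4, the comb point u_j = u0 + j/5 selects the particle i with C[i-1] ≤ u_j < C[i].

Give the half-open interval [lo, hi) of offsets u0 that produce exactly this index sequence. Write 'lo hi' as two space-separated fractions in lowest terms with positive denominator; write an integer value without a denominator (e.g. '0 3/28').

0 1/15

C = [1/3, 2/3, 1, 1, 1]
j=0 picked index 0: u0 ∈ [0, 1/3)
j=1 picked index 0: u0 ∈ [-1/5, 2/15)
j=2 picked index 1: u0 ∈ [-1/15, 4/15)
j=3 picked index 1: u0 ∈ [-4/15, 1/15)
j=4 picked index 2: u0 ∈ [-2/15, 1/5)
intersection: [0, 1/15)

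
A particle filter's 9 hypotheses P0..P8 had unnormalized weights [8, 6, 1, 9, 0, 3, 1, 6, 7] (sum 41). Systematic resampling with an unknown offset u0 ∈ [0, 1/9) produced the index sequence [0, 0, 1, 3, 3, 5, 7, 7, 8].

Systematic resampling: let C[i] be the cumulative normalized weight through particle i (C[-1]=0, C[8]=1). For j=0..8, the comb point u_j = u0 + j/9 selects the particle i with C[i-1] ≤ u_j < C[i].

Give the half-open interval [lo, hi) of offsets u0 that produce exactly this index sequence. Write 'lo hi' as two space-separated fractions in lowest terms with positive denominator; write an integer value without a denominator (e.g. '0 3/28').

C = [8/41, 14/41, 15/41, 24/41, 24/41, 27/41, 28/41, 34/41, 1]
j=0 picked index 0: u0 ∈ [0, 8/41)
j=1 picked index 0: u0 ∈ [-1/9, 31/369)
j=2 picked index 1: u0 ∈ [-10/369, 44/369)
j=3 picked index 3: u0 ∈ [4/123, 31/123)
j=4 picked index 3: u0 ∈ [-29/369, 52/369)
j=5 picked index 5: u0 ∈ [11/369, 38/369)
j=6 picked index 7: u0 ∈ [2/123, 20/123)
j=7 picked index 7: u0 ∈ [-35/369, 19/369)
j=8 picked index 8: u0 ∈ [-22/369, 1/9)
intersection: [4/123, 19/369)

4/123 19/369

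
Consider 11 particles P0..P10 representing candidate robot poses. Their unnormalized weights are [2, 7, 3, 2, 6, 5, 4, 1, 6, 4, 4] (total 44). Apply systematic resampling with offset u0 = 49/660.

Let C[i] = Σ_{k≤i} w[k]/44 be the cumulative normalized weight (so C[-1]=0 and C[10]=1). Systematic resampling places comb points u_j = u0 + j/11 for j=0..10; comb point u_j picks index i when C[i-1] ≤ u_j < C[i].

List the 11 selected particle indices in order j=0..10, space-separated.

1 1 2 4 4 5 6 8 8 9 10

C = [1/22, 9/44, 3/11, 7/22, 5/11, 25/44, 29/44, 15/22, 9/11, 10/11, 1]
j=0: u_0=49/660 ∈ [1/22, 9/44) → index 1
j=1: u_1=109/660 ∈ [1/22, 9/44) → index 1
j=2: u_2=169/660 ∈ [9/44, 3/11) → index 2
j=3: u_3=229/660 ∈ [7/22, 5/11) → index 4
j=4: u_4=289/660 ∈ [7/22, 5/11) → index 4
j=5: u_5=349/660 ∈ [5/11, 25/44) → index 5
j=6: u_6=409/660 ∈ [25/44, 29/44) → index 6
j=7: u_7=469/660 ∈ [15/22, 9/11) → index 8
j=8: u_8=529/660 ∈ [15/22, 9/11) → index 8
j=9: u_9=589/660 ∈ [9/11, 10/11) → index 9
j=10: u_10=59/60 ∈ [10/11, 1) → index 10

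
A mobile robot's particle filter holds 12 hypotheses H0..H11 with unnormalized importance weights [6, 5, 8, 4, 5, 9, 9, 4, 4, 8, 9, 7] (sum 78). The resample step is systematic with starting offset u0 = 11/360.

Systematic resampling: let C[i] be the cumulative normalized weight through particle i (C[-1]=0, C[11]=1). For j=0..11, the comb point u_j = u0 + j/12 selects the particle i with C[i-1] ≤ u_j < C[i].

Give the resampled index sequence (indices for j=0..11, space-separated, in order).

C = [1/13, 11/78, 19/78, 23/78, 14/39, 37/78, 23/39, 25/39, 9/13, 31/39, 71/78, 1]
j=0: u_0=11/360 ∈ [0, 1/13) → index 0
j=1: u_1=41/360 ∈ [1/13, 11/78) → index 1
j=2: u_2=71/360 ∈ [11/78, 19/78) → index 2
j=3: u_3=101/360 ∈ [19/78, 23/78) → index 3
j=4: u_4=131/360 ∈ [14/39, 37/78) → index 5
j=5: u_5=161/360 ∈ [14/39, 37/78) → index 5
j=6: u_6=191/360 ∈ [37/78, 23/39) → index 6
j=7: u_7=221/360 ∈ [23/39, 25/39) → index 7
j=8: u_8=251/360 ∈ [9/13, 31/39) → index 9
j=9: u_9=281/360 ∈ [9/13, 31/39) → index 9
j=10: u_10=311/360 ∈ [31/39, 71/78) → index 10
j=11: u_11=341/360 ∈ [71/78, 1) → index 11

0 1 2 3 5 5 6 7 9 9 10 11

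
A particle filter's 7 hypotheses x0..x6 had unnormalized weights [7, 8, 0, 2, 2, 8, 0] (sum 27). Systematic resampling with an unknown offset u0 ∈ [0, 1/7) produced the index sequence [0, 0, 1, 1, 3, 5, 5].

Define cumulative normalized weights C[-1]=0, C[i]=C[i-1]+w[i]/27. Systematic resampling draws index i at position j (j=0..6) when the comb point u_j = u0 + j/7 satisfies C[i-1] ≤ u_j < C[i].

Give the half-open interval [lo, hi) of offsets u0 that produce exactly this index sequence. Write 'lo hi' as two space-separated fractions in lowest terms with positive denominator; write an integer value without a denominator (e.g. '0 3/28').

0 11/189

C = [7/27, 5/9, 5/9, 17/27, 19/27, 1, 1]
j=0 picked index 0: u0 ∈ [0, 7/27)
j=1 picked index 0: u0 ∈ [-1/7, 22/189)
j=2 picked index 1: u0 ∈ [-5/189, 17/63)
j=3 picked index 1: u0 ∈ [-32/189, 8/63)
j=4 picked index 3: u0 ∈ [-1/63, 11/189)
j=5 picked index 5: u0 ∈ [-2/189, 2/7)
j=6 picked index 5: u0 ∈ [-29/189, 1/7)
intersection: [0, 11/189)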